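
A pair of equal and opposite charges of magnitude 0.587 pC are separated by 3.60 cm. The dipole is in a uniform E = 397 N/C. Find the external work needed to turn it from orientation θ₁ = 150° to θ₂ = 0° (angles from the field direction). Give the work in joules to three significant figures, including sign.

Dipole moment p = qd = (5.87×10⁻¹³ C)(0.0360 m) = 2.113×10⁻¹⁴ C·m.
W_ext = ΔU = U(θ₂) − U(θ₁) = −pE cosθ₂ − (−pE cosθ₁) = pE(cosθ₁ − cosθ₂).
W = (2.113×10⁻¹⁴)(397)·(cos150° − cos0°) = (8.389×10⁻¹²)·(-1.8660) = -1.565×10⁻¹¹ J.

W ≈ -1.57×10⁻¹¹ J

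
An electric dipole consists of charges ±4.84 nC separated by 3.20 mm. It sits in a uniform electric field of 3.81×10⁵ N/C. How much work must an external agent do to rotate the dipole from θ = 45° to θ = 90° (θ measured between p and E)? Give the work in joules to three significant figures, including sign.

Dipole moment p = qd = (4.84×10⁻⁹ C)(0.00320 m) = 1.549×10⁻¹¹ C·m.
W_ext = ΔU = U(θ₂) − U(θ₁) = −pE cosθ₂ − (−pE cosθ₁) = pE(cosθ₁ − cosθ₂).
W = (1.549×10⁻¹¹)(3.81×10⁵)·(cos45° − cos90°) = (5.902×10⁻⁶)·(+0.7071) = 4.173×10⁻⁶ J.

W ≈ 4.17×10⁻⁶ J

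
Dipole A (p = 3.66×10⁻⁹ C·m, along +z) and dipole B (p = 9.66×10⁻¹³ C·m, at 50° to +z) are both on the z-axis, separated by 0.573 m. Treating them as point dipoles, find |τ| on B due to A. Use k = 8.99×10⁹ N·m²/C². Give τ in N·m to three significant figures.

The second dipole sits on the axis of the first, so the field there is axial: E₁ = 2kp₁/r³ along +z.
E₁ = 2(8.99×10⁹)(3.66×10⁻⁹)/(0.573)³ = 349.8 N/C.
Torque on the second dipole: τ = p₂ E₁ sinθ.
τ = (9.66×10⁻¹³)(349.8)·sin50° = 2.588×10⁻¹⁰ N·m.

τ ≈ 2.59×10⁻¹⁰ N·m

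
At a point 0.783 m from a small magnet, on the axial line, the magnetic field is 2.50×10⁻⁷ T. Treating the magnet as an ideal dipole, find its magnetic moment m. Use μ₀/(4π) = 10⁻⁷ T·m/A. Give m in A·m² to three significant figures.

On axis B = (μ₀/4π)·2m/r³, so m = Br³·4π/(μ₀·2).
m = (2.50×10⁻⁷)·(0.783)³ / (2·10⁻⁷) = 0.6001 A·m².

m ≈ 0.600 A·m²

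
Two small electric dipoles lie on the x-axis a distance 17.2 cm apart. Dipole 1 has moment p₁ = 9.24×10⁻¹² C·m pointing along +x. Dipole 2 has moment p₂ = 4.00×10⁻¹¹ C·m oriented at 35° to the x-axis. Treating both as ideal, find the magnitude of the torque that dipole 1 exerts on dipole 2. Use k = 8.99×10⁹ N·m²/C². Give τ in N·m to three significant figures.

τ ≈ 7.49×10⁻¹⁰ N·m

The second dipole sits on the axis of the first, so the field there is axial: E₁ = 2kp₁/r³ along +x.
E₁ = 2(8.99×10⁹)(9.24×10⁻¹²)/(0.172)³ = 32.65 N/C.
Torque on the second dipole: τ = p₂ E₁ sinθ.
τ = (4.00×10⁻¹¹)(32.65)·sin35° = 7.491×10⁻¹⁰ N·m.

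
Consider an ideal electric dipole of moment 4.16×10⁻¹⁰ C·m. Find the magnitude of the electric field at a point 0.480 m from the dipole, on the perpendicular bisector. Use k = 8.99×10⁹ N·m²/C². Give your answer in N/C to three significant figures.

E ≈ 33.8 N/C

On the perpendicular bisector E = kp/r³ (half the axial value at the same distance).
E = (8.99×10⁹)(4.16×10⁻¹⁰) / (0.480)³ = 33.82 N/C.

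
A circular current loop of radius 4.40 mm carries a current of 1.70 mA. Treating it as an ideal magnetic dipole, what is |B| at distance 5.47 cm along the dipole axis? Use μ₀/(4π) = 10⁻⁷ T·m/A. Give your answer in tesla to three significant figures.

Magnetic moment m = IA = Iπa² = (0.00170)·π·(0.00440)² = 1.034×10⁻⁷ A·m².
On axis B = (μ₀/4π)·2m/r³.
B = 2·(10⁻⁷)·(1.034×10⁻⁷) / (0.0547)³ = 1.264×10⁻¹⁰ T.

B ≈ 1.26×10⁻¹⁰ T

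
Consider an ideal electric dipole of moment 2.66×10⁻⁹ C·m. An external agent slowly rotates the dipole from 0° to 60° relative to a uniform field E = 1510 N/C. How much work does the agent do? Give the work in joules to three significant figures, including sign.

W ≈ 2.01×10⁻⁶ J

W_ext = ΔU = U(θ₂) − U(θ₁) = −pE cosθ₂ − (−pE cosθ₁) = pE(cosθ₁ − cosθ₂).
W = (2.66×10⁻⁹)(1510)·(cos0° − cos60°) = (4.017×10⁻⁶)·(+0.5000) = 2.008×10⁻⁶ J.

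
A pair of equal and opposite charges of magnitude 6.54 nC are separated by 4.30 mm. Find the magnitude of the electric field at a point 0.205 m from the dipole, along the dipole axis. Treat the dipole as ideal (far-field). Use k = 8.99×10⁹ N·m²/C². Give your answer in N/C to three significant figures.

E ≈ 58.7 N/C

Dipole moment p = qd = (6.54×10⁻⁹ C)(0.00430 m) = 2.812×10⁻¹¹ C·m.
On the dipole axis E = 2kp/r³.
E = 2·(8.99×10⁹)(2.812×10⁻¹¹) / (0.205)³ = 58.69 N/C.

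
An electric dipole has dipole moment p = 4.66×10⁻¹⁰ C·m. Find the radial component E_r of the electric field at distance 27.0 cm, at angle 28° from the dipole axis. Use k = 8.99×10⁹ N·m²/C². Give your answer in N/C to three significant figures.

E_r ≈ 376 N/C

For a dipole, E_r = (2kp cosθ)/r³.
kp/r³ = (8.99×10⁹)(4.66×10⁻¹⁰)/(0.270)³ = 212.8 N/C.
E_r = 2·212.8·cos28° = 375.9 N/C.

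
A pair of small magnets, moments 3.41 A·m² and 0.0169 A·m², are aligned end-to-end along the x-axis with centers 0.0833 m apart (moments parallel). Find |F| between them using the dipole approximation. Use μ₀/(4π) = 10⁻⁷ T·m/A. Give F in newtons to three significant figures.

F ≈ 7.18×10⁻⁴ N

On-axis B of dipole 1: B = (μ₀/4π)·2m₁/r³. Force on dipole 2: F = m₂·dB/dr.
dB/dr = −(μ₀/4π)·6m₁/r⁴, so |F| = (μ₀/4π)·6m₁m₂/r⁴.
F = 6(10⁻⁷)(3.41)(0.0169)/(0.0833)⁴ = 7.181×10⁻⁴ N.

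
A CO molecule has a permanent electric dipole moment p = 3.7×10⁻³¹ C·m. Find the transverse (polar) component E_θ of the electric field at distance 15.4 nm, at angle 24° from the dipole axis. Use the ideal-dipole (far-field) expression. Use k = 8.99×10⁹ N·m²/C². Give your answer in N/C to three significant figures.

E_θ ≈ 370 N/C

For a dipole, E_θ = (kp sinθ)/r³.
kp/r³ = (8.99×10⁹)(3.70×10⁻³¹)/(1.54×10⁻⁸)³ = 910.8 N/C.
E_θ = 910.8·sin24° = 370.4 N/C.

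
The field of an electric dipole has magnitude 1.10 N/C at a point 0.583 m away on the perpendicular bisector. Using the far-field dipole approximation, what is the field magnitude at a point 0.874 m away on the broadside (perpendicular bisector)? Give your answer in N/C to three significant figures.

E ≈ 0.326 N/C

Dipole fields scale as 1/r³ in the far field; the geometry is the same at both points.
E₂ = E₁ · (r₁/r₂)³ = 1.10 · (0.583/0.874)³.
(r₁/r₂)³ = (0.667)³ = 0.2968.
E₂ ≈ 0.3265 N/C.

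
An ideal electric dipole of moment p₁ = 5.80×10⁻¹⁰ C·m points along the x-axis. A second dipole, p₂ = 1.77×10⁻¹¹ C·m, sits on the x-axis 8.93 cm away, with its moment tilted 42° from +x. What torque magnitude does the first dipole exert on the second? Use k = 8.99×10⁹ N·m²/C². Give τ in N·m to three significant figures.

τ ≈ 1.73×10⁻⁷ N·m

The second dipole sits on the axis of the first, so the field there is axial: E₁ = 2kp₁/r³ along +x.
E₁ = 2(8.99×10⁹)(5.80×10⁻¹⁰)/(0.0893)³ = 1.464×10⁴ N/C.
Torque on the second dipole: τ = p₂ E₁ sinθ.
τ = (1.77×10⁻¹¹)(1.464×10⁴)·sin42° = 1.734×10⁻⁷ N·m.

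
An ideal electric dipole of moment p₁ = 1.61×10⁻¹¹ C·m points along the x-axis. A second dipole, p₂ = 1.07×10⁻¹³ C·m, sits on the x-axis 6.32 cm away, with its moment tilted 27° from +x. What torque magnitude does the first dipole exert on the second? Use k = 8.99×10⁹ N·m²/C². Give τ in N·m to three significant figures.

τ ≈ 5.57×10⁻¹¹ N·m

The second dipole sits on the axis of the first, so the field there is axial: E₁ = 2kp₁/r³ along +x.
E₁ = 2(8.99×10⁹)(1.61×10⁻¹¹)/(0.0632)³ = 1147 N/C.
Torque on the second dipole: τ = p₂ E₁ sinθ.
τ = (1.07×10⁻¹³)(1147)·sin27° = 5.571×10⁻¹¹ N·m.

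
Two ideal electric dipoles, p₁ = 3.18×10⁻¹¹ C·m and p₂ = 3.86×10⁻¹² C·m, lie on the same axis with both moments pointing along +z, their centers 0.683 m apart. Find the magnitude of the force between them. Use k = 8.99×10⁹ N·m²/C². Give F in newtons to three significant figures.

On-axis field of dipole 1 at distance r: E = 2kp₁/r³. Force on dipole 2 is F = p₂·dE/dr (gradient along axis).
dE/dr = −6kp₁/r⁴, so |F| = 6kp₁p₂/r⁴ (attractive for aligned moments).
F = 6(8.99×10⁹)(3.18×10⁻¹¹)(3.86×10⁻¹²)/(0.683)⁴ = 3.043×10⁻¹¹ N.

F ≈ 3.04×10⁻¹¹ N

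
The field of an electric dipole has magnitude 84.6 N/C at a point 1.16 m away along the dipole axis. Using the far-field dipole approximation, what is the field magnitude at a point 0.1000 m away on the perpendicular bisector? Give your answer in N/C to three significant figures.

E ≈ 6.60×10⁴ N/C

Dipole fields scale as 1/r³ in the far field.
The axial field is twice the equatorial field at the same r, so the geometry factor is 1/2.
E₂ = E₁ · (1/2) · (r₁/r₂)³ = 84.6 · 0.5 · (1.16/0.1000)³.
(r₁/r₂)³ = (11.6)³ = 1561.
E₂ ≈ 6.603×10⁴ N/C.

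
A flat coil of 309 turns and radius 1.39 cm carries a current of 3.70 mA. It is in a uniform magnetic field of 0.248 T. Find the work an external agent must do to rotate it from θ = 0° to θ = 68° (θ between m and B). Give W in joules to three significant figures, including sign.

m = NIA = NIπa² = 309·(0.00370)·π·(0.0139)² = 6.94×10⁻⁴ A·m².
W_ext = ΔU = −mB cosθ₂ + mB cosθ₁ = mB(cosθ₁ − cosθ₂).
W = (6.94×10⁻⁴)(0.248)·(cos0° − cos68°) = (1.721×10⁻⁴)·(+0.6254) = 1.076×10⁻⁴ J.

W ≈ 1.08×10⁻⁴ J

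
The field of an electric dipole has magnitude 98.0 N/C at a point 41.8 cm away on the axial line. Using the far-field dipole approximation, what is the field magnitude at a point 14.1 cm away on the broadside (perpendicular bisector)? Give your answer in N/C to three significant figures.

E ≈ 1280 N/C

Dipole fields scale as 1/r³ in the far field.
The axial field is twice the equatorial field at the same r, so the geometry factor is 1/2.
E₂ = E₁ · (1/2) · (r₁/r₂)³ = 98.0 · 0.5 · (41.8/14.1)³.
(r₁/r₂)³ = (2.965)³ = 26.05.
E₂ ≈ 1277 N/C.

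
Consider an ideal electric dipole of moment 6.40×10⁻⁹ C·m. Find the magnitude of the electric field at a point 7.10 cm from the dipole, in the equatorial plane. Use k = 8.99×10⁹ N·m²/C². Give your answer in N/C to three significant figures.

On the perpendicular bisector E = kp/r³ (half the axial value at the same distance).
E = (8.99×10⁹)(6.40×10⁻⁹) / (0.0710)³ = 1.608×10⁵ N/C.

E ≈ 1.61×10⁵ N/C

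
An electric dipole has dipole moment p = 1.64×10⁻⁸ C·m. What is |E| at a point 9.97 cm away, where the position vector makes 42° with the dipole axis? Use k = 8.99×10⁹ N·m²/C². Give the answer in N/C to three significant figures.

E ≈ 2.42×10⁵ N/C

At angle θ the dipole field magnitude is E = (kp/r³)·√(1 + 3cos²θ).
kp/r³ = (8.99×10⁹)(1.64×10⁻⁸) / (0.0997)³ = 1.488×10⁵ N/C.
√(1 + 3cos²42°) = √(1 + 3·0.5523) = √2.6568 ≈ 1.6300.
E ≈ 1.488×10⁵ × 1.630 = 2.425×10⁵ N/C.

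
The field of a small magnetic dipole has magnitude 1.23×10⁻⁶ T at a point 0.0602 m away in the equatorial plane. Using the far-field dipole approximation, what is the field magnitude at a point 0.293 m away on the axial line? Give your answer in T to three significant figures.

Dipole fields scale as 1/r³ in the far field.
The axial field is twice the equatorial field at the same r, so the geometry factor is 2/1.
B₂ = B₁ · (2/1) · (r₁/r₂)³ = 1.23×10⁻⁶ · 2 · (0.0602/0.293)³.
(r₁/r₂)³ = (0.2055)³ = 0.008673.
B₂ ≈ 2.134×10⁻⁸ T.

B ≈ 2.13×10⁻⁸ T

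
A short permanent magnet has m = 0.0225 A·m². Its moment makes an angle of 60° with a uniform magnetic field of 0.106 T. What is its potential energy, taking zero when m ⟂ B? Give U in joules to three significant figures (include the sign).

U ≈ -0.00119 J

U = −m·B = −mB cosθ.
U = −(0.0225)(0.106)·cos60° = -0.001193 J.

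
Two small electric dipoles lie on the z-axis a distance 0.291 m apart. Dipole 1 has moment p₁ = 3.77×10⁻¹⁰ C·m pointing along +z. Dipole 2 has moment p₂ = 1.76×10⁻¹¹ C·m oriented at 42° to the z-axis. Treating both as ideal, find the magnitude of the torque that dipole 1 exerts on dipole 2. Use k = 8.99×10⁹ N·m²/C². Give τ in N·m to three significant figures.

The second dipole sits on the axis of the first, so the field there is axial: E₁ = 2kp₁/r³ along +z.
E₁ = 2(8.99×10⁹)(3.77×10⁻¹⁰)/(0.291)³ = 275.1 N/C.
Torque on the second dipole: τ = p₂ E₁ sinθ.
τ = (1.76×10⁻¹¹)(275.1)·sin42° = 3.239×10⁻⁹ N·m.

τ ≈ 3.24×10⁻⁹ N·m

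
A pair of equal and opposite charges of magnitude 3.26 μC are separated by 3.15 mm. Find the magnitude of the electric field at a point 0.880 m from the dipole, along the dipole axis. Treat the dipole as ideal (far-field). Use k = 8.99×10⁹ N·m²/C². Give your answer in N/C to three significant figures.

Dipole moment p = qd = (3.26×10⁻⁶ C)(0.00315 m) = 1.027×10⁻⁸ C·m.
On the dipole axis E = 2kp/r³.
E = 2·(8.99×10⁹)(1.027×10⁻⁸) / (0.880)³ = 271.0 N/C.

E ≈ 271 N/C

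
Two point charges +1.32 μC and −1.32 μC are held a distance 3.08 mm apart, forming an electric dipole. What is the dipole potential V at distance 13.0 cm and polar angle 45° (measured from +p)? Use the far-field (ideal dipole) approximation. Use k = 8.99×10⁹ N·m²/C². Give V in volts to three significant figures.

Dipole moment p = qd = (1.32×10⁻⁶ C)(0.00308 m) = 4.066×10⁻⁹ C·m.
The dipole potential is V = kp cosθ / r².
V = (8.99×10⁹)(4.066×10⁻⁹)·cos45° / (0.130)² = 1529 V.

V ≈ 1530 V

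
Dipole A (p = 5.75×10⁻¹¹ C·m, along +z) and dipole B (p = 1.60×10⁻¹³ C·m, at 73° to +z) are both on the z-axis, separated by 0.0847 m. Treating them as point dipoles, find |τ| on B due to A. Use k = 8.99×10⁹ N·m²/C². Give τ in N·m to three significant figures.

τ ≈ 2.60×10⁻¹⁰ N·m

The second dipole sits on the axis of the first, so the field there is axial: E₁ = 2kp₁/r³ along +z.
E₁ = 2(8.99×10⁹)(5.75×10⁻¹¹)/(0.0847)³ = 1701 N/C.
Torque on the second dipole: τ = p₂ E₁ sinθ.
τ = (1.60×10⁻¹³)(1701)·sin73° = 2.603×10⁻¹⁰ N·m.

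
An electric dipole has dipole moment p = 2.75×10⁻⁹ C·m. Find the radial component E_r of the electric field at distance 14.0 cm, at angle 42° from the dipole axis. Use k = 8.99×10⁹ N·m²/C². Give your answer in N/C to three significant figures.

E_r ≈ 1.34×10⁴ N/C

For a dipole, E_r = (2kp cosθ)/r³.
kp/r³ = (8.99×10⁹)(2.75×10⁻⁹)/(0.140)³ = 9010 N/C.
E_r = 2·9010·cos42° = 1.339×10⁴ N/C.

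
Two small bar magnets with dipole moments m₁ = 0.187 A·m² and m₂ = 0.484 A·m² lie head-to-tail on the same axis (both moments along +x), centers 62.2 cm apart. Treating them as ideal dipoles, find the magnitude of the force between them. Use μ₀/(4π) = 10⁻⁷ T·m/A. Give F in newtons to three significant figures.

On-axis B of dipole 1: B = (μ₀/4π)·2m₁/r³. Force on dipole 2: F = m₂·dB/dr.
dB/dr = −(μ₀/4π)·6m₁/r⁴, so |F| = (μ₀/4π)·6m₁m₂/r⁴.
F = 6(10⁻⁷)(0.187)(0.484)/(0.622)⁴ = 3.628×10⁻⁷ N.

F ≈ 3.63×10⁻⁷ N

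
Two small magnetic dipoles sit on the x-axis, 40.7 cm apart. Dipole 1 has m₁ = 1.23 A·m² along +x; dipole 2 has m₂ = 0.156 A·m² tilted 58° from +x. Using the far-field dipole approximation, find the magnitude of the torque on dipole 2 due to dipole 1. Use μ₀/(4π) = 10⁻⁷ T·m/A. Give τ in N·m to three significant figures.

Dipole B is on the axis of dipole A, so B₁ there is axial: B₁ = (μ₀/4π)·2m₁/r³ along +x.
B₁ = 2(10⁻⁷)(1.23)/(0.407)³ = 3.649×10⁻⁶ T.
τ = m₂ B₁ sinθ.
τ = (0.156)(3.649×10⁻⁶)·sin58° = 4.827×10⁻⁷ N·m.

τ ≈ 4.83×10⁻⁷ N·m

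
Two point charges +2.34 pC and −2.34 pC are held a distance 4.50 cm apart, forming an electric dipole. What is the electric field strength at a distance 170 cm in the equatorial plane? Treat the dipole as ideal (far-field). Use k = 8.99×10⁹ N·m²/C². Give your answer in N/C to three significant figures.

E ≈ 1.93×10⁻⁴ N/C

Dipole moment p = qd = (2.34×10⁻¹² C)(0.0450 m) = 1.053×10⁻¹³ C·m.
On the perpendicular bisector E = kp/r³ (half the axial value at the same distance).
E = (8.99×10⁹)(1.053×10⁻¹³) / (1.70)³ = 1.927×10⁻⁴ N/C.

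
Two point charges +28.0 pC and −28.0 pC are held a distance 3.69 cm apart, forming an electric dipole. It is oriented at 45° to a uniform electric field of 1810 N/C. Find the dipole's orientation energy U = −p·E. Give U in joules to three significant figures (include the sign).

Dipole moment p = qd = (2.80×10⁻¹¹ C)(0.0369 m) = 1.033×10⁻¹² C·m.
U = −p·E = −pE cosθ.
U = −(1.033×10⁻¹²)(1810)·cos45° = -1.322×10⁻⁹ J.

U ≈ -1.32×10⁻⁹ J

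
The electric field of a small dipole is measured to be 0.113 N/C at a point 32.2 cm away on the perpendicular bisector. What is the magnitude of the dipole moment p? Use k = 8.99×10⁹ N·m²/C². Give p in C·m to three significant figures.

p ≈ 4.20×10⁻¹³ C·m

In the equatorial plane E = kp/r³, so p = Er³/(k).
p = (0.113)·(0.322)³ / (8.99×10⁹) = 4.196×10⁻¹³ C·m.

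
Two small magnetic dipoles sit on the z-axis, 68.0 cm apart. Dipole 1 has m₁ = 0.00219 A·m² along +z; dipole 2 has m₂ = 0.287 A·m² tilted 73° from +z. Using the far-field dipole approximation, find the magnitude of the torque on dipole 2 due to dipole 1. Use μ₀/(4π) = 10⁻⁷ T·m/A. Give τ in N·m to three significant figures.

τ ≈ 3.82×10⁻¹⁰ N·m

Dipole B is on the axis of dipole A, so B₁ there is axial: B₁ = (μ₀/4π)·2m₁/r³ along +z.
B₁ = 2(10⁻⁷)(0.00219)/(0.680)³ = 1.393×10⁻⁹ T.
τ = m₂ B₁ sinθ.
τ = (0.287)(1.393×10⁻⁹)·sin73° = 3.823×10⁻¹⁰ N·m.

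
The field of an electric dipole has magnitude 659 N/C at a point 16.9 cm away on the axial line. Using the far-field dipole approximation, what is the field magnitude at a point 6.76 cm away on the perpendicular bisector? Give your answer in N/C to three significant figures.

Dipole fields scale as 1/r³ in the far field.
The axial field is twice the equatorial field at the same r, so the geometry factor is 1/2.
E₂ = E₁ · (1/2) · (r₁/r₂)³ = 659 · 0.5 · (16.9/6.76)³.
(r₁/r₂)³ = (2.5)³ = 15.62.
E₂ ≈ 5148 N/C.

E ≈ 5150 N/C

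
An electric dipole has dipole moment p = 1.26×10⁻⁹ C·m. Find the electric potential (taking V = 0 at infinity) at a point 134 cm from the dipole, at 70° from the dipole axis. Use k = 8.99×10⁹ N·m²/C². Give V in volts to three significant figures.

The dipole potential is V = kp cosθ / r².
V = (8.99×10⁹)(1.26×10⁻⁹)·cos70° / (1.34)² = 2.158 V.

V ≈ 2.16 V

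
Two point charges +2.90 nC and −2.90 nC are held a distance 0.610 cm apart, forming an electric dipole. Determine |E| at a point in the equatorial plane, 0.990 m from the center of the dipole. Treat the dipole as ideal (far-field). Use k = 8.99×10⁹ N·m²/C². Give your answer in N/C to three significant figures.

E ≈ 0.164 N/C

Dipole moment p = qd = (2.90×10⁻⁹ C)(0.00610 m) = 1.769×10⁻¹¹ C·m.
On the perpendicular bisector E = kp/r³ (half the axial value at the same distance).
E = (8.99×10⁹)(1.769×10⁻¹¹) / (0.990)³ = 0.1639 N/C.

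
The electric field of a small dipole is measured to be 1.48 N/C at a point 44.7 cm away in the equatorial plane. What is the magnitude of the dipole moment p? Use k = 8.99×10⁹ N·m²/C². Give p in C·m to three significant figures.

p ≈ 1.47×10⁻¹¹ C·m

In the equatorial plane E = kp/r³, so p = Er³/(k).
p = (1.48)·(0.447)³ / (8.99×10⁹) = 1.470×10⁻¹¹ C·m.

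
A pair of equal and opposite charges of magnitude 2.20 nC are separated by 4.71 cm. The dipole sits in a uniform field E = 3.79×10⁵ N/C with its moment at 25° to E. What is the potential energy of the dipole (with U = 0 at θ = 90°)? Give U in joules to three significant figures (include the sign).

Dipole moment p = qd = (2.20×10⁻⁹ C)(0.0471 m) = 1.036×10⁻¹⁰ C·m.
U = −p·E = −pE cosθ.
U = −(1.036×10⁻¹⁰)(3.79×10⁵)·cos25° = -3.559×10⁻⁵ J.

U ≈ -3.56×10⁻⁵ J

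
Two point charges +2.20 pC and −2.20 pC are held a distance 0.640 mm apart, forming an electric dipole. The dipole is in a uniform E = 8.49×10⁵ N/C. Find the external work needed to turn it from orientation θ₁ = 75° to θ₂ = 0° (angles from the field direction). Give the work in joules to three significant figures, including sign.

W ≈ -8.86×10⁻¹⁰ J

Dipole moment p = qd = (2.20×10⁻¹² C)(6.40×10⁻⁴ m) = 1.408×10⁻¹⁵ C·m.
W_ext = ΔU = U(θ₂) − U(θ₁) = −pE cosθ₂ − (−pE cosθ₁) = pE(cosθ₁ − cosθ₂).
W = (1.408×10⁻¹⁵)(8.49×10⁵)·(cos75° − cos0°) = (1.195×10⁻⁹)·(-0.7412) = -8.860×10⁻¹⁰ J.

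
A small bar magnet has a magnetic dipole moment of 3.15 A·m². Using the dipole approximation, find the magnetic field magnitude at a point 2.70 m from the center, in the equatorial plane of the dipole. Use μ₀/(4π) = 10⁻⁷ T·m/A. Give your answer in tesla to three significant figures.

B ≈ 1.60×10⁻⁸ T

In the equatorial plane B = (μ₀/4π)·m/r³ (half the axial value).
B = (10⁻⁷)·(3.15) / (2.70)³ = 1.600×10⁻⁸ T.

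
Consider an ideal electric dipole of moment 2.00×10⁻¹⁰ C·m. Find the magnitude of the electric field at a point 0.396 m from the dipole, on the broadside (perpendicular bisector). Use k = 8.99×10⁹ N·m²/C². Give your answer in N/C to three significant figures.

E ≈ 29.0 N/C

In the equatorial plane E = kp/r³.
E = (8.99×10⁹)(2.00×10⁻¹⁰) / (0.396)³ = 28.95 N/C.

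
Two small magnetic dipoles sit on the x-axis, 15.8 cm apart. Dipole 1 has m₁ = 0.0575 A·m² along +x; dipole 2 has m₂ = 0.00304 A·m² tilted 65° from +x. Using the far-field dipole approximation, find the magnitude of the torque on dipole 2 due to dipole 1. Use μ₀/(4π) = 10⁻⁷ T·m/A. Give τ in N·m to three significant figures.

Dipole B is on the axis of dipole A, so B₁ there is axial: B₁ = (μ₀/4π)·2m₁/r³ along +x.
B₁ = 2(10⁻⁷)(0.0575)/(0.158)³ = 2.916×10⁻⁶ T.
τ = m₂ B₁ sinθ.
τ = (0.00304)(2.916×10⁻⁶)·sin65° = 8.033×10⁻⁹ N·m.

τ ≈ 8.03×10⁻⁹ N·m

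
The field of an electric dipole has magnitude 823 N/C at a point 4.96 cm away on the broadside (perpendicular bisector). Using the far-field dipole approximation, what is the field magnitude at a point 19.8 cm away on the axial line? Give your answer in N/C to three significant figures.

E ≈ 25.9 N/C

Dipole fields scale as 1/r³ in the far field.
The axial field is twice the equatorial field at the same r, so the geometry factor is 2/1.
E₂ = E₁ · (2/1) · (r₁/r₂)³ = 823 · 2 · (4.96/19.8)³.
(r₁/r₂)³ = (0.2505)³ = 0.01572.
E₂ ≈ 25.87 N/C.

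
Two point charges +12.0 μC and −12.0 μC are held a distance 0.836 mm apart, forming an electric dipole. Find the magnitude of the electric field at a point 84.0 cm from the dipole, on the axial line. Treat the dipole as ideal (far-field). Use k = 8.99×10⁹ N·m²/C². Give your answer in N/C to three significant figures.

Dipole moment p = qd = (1.20×10⁻⁵ C)(8.36×10⁻⁴ m) = 1.003×10⁻⁸ C·m.
On the dipole axis E = 2kp/r³.
E = 2·(8.99×10⁹)(1.003×10⁻⁸) / (0.840)³ = 304.3 N/C.

E ≈ 304 N/C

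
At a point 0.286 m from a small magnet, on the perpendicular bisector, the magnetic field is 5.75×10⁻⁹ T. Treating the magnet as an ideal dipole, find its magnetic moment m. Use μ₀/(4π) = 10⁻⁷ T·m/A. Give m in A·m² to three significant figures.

m ≈ 0.00135 A·m²

In the equatorial plane B = (μ₀/4π)·m/r³, so m = Br³·4π/(μ₀).
m = (5.75×10⁻⁹)·(0.286)³ / (10⁻⁷) = 0.001345 A·m².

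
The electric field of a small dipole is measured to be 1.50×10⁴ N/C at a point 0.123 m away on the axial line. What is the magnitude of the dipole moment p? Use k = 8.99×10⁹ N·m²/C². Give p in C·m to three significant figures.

p ≈ 1.55×10⁻⁹ C·m

On axis E = 2kp/r³, so p = Er³/(2k).
p = (1.50×10⁴)·(0.123)³ / (2·8.99×10⁹) = 1.552×10⁻⁹ C·m.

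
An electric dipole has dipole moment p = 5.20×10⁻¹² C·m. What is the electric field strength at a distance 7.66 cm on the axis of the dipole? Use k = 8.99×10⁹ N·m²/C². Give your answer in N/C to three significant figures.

E ≈ 208 N/C

On the dipole axis E = 2kp/r³.
E = 2·(8.99×10⁹)(5.20×10⁻¹²) / (0.0766)³ = 208.0 N/C.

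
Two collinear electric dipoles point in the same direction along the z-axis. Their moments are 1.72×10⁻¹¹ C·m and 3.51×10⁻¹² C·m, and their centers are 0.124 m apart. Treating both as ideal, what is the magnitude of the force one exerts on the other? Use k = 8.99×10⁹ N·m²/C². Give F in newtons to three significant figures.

F ≈ 1.38×10⁻⁸ N

On-axis field of dipole 1 at distance r: E = 2kp₁/r³. Force on dipole 2 is F = p₂·dE/dr (gradient along axis).
dE/dr = −6kp₁/r⁴, so |F| = 6kp₁p₂/r⁴ (attractive for aligned moments).
F = 6(8.99×10⁹)(1.72×10⁻¹¹)(3.51×10⁻¹²)/(0.124)⁴ = 1.377×10⁻⁸ N.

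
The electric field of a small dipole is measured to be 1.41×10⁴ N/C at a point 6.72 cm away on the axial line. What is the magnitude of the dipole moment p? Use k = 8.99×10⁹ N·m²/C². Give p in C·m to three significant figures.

p ≈ 2.38×10⁻¹⁰ C·m

On axis E = 2kp/r³, so p = Er³/(2k).
p = (1.41×10⁴)·(0.0672)³ / (2·8.99×10⁹) = 2.380×10⁻¹⁰ C·m.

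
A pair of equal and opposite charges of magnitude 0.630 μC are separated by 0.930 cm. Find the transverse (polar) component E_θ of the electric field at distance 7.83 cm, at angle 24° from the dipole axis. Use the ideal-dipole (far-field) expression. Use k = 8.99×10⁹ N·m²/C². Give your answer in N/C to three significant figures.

E_θ ≈ 4.46×10⁴ N/C

Dipole moment p = qd = (6.30×10⁻⁷ C)(0.00930 m) = 5.859×10⁻⁹ C·m.
For a dipole, E_θ = (kp sinθ)/r³.
kp/r³ = (8.99×10⁹)(5.859×10⁻⁹)/(0.0783)³ = 1.097×10⁵ N/C.
E_θ = 1.097×10⁵·sin24° = 4.463×10⁴ N/C.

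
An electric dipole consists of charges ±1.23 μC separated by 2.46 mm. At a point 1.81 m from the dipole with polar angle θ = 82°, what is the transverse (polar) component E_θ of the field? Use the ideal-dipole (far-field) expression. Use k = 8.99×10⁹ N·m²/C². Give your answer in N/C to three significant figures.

Dipole moment p = qd = (1.23×10⁻⁶ C)(0.00246 m) = 3.026×10⁻⁹ C·m.
For a dipole, E_θ = (kp sinθ)/r³.
kp/r³ = (8.99×10⁹)(3.026×10⁻⁹)/(1.81)³ = 4.588 N/C.
E_θ = 4.588·sin82° = 4.543 N/C.

E_θ ≈ 4.54 N/C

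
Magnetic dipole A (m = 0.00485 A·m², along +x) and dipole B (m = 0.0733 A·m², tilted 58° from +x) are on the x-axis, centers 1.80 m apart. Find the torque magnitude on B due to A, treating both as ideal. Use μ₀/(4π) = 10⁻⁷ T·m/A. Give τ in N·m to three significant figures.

τ ≈ 1.03×10⁻¹¹ N·m

Dipole B is on the axis of dipole A, so B₁ there is axial: B₁ = (μ₀/4π)·2m₁/r³ along +x.
B₁ = 2(10⁻⁷)(0.00485)/(1.80)³ = 1.663×10⁻¹⁰ T.
τ = m₂ B₁ sinθ.
τ = (0.0733)(1.663×10⁻¹⁰)·sin58° = 1.034×10⁻¹¹ N·m.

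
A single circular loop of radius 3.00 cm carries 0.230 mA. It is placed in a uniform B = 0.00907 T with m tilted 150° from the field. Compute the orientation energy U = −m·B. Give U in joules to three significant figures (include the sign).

U ≈ 5.11×10⁻⁹ J

Magnetic moment m = IA = Iπa² = (2.30×10⁻⁴)·π·(0.0300)² = 6.503×10⁻⁷ A·m².
U = −m·B = −mB cosθ.
U = −(6.503×10⁻⁷)(0.00907)·cos150° = 5.108×10⁻⁹ J.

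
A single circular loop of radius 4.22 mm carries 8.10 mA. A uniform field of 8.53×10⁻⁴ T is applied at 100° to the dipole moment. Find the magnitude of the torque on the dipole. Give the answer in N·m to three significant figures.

Magnetic moment m = IA = Iπa² = (0.00810)·π·(0.00422)² = 4.532×10⁻⁷ A·m².
Torque on a magnetic dipole: τ = mB sinθ.
τ = (4.532×10⁻⁷)(8.53×10⁻⁴)·sin100° = 3.807×10⁻¹⁰ N·m.

τ ≈ 3.81×10⁻¹⁰ N·m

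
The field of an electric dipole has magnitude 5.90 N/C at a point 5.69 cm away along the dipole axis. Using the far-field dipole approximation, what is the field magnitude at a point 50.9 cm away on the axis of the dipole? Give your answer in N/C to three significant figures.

E ≈ 0.00824 N/C

Dipole fields scale as 1/r³ in the far field; the geometry is the same at both points.
E₂ = E₁ · (r₁/r₂)³ = 5.90 · (5.69/50.9)³.
(r₁/r₂)³ = (0.1118)³ = 0.001397.
E₂ ≈ 0.008242 N/C.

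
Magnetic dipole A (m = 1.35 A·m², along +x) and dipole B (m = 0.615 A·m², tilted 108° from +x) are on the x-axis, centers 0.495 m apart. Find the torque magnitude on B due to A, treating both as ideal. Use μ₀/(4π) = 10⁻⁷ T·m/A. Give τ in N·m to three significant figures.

τ ≈ 1.30×10⁻⁶ N·m

Dipole B is on the axis of dipole A, so B₁ there is axial: B₁ = (μ₀/4π)·2m₁/r³ along +x.
B₁ = 2(10⁻⁷)(1.35)/(0.495)³ = 2.226×10⁻⁶ T.
τ = m₂ B₁ sinθ.
τ = (0.615)(2.226×10⁻⁶)·sin108° = 1.302×10⁻⁶ N·m.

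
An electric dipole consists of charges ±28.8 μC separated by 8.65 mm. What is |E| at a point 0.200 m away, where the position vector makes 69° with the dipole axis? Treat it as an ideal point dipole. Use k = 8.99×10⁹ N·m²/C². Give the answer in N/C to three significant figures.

E ≈ 3.29×10⁵ N/C

Dipole moment p = qd = (2.88×10⁻⁵ C)(0.00865 m) = 2.491×10⁻⁷ C·m.
At angle θ the dipole field magnitude is E = (kp/r³)·√(1 + 3cos²θ).
kp/r³ = (8.99×10⁹)(2.491×10⁻⁷) / (0.200)³ = 2.799×10⁵ N/C.
√(1 + 3cos²69°) = √(1 + 3·0.1284) = √1.3853 ≈ 1.1770.
E ≈ 2.799×10⁵ × 1.177 = 3.295×10⁵ N/C.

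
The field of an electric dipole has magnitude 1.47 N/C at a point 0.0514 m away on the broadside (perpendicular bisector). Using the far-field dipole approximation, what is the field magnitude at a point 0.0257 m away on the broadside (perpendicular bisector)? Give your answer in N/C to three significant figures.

Dipole fields scale as 1/r³ in the far field; the geometry is the same at both points.
E₂ = E₁ · (r₁/r₂)³ = 1.47 · (0.0514/0.0257)³.
(r₁/r₂)³ = (2)³ = 8.
E₂ ≈ 11.76 N/C.

E ≈ 11.8 N/C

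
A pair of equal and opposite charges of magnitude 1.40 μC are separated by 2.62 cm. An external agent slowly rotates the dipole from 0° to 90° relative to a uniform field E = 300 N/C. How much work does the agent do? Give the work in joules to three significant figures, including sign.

Dipole moment p = qd = (1.40×10⁻⁶ C)(0.0262 m) = 3.668×10⁻⁸ C·m.
W_ext = ΔU = U(θ₂) − U(θ₁) = −pE cosθ₂ − (−pE cosθ₁) = pE(cosθ₁ − cosθ₂).
W = (3.668×10⁻⁸)(300)·(cos0° − cos90°) = (1.100×10⁻⁵)·(+1.0000) = 1.100×10⁻⁵ J.

W ≈ 1.10×10⁻⁵ J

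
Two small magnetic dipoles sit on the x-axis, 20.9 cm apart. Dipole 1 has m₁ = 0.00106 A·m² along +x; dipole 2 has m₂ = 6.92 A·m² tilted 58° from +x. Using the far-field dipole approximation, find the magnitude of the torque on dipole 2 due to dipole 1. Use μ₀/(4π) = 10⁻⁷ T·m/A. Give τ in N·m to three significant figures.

τ ≈ 1.36×10⁻⁷ N·m

Dipole B is on the axis of dipole A, so B₁ there is axial: B₁ = (μ₀/4π)·2m₁/r³ along +x.
B₁ = 2(10⁻⁷)(0.00106)/(0.209)³ = 2.322×10⁻⁸ T.
τ = m₂ B₁ sinθ.
τ = (6.92)(2.322×10⁻⁸)·sin58° = 1.363×10⁻⁷ N·m.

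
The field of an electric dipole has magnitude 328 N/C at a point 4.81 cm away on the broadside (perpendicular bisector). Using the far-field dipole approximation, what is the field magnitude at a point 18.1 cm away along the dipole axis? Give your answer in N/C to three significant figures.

Dipole fields scale as 1/r³ in the far field.
The axial field is twice the equatorial field at the same r, so the geometry factor is 2/1.
E₂ = E₁ · (2/1) · (r₁/r₂)³ = 328 · 2 · (4.81/18.1)³.
(r₁/r₂)³ = (0.2657)³ = 0.01877.
E₂ ≈ 12.31 N/C.

E ≈ 12.3 N/C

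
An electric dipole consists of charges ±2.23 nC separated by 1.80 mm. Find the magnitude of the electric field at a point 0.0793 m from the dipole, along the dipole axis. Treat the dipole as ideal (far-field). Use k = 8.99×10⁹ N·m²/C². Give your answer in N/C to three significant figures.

Dipole moment p = qd = (2.23×10⁻⁹ C)(0.00180 m) = 4.014×10⁻¹² C·m.
On the dipole axis E = 2kp/r³.
E = 2·(8.99×10⁹)(4.014×10⁻¹²) / (0.0793)³ = 144.7 N/C.

E ≈ 145 N/C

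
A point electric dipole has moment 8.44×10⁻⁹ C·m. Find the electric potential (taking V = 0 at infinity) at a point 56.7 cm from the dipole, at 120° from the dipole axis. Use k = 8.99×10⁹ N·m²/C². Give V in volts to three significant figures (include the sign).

V ≈ -118 V

The dipole potential is V = kp cosθ / r².
V = (8.99×10⁹)(8.44×10⁻⁹)·cos120° / (0.567)² = -118.0 V.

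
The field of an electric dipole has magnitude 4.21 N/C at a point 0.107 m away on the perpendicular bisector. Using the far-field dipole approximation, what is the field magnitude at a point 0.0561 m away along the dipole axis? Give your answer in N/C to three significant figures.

Dipole fields scale as 1/r³ in the far field.
The axial field is twice the equatorial field at the same r, so the geometry factor is 2/1.
E₂ = E₁ · (2/1) · (r₁/r₂)³ = 4.21 · 2 · (0.107/0.0561)³.
(r₁/r₂)³ = (1.907)³ = 6.938.
E₂ ≈ 58.42 N/C.

E ≈ 58.4 N/C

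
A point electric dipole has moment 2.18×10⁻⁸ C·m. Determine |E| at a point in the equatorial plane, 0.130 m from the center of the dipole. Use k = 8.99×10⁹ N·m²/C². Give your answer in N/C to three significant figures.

E ≈ 8.92×10⁴ N/C

On the perpendicular bisector E = kp/r³ (half the axial value at the same distance).
E = (8.99×10⁹)(2.18×10⁻⁸) / (0.130)³ = 8.920×10⁴ N/C.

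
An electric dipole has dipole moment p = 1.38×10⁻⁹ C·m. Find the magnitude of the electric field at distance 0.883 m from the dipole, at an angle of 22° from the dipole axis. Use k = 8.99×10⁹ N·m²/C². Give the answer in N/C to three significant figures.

E ≈ 34.1 N/C

At angle θ the dipole field magnitude is E = (kp/r³)·√(1 + 3cos²θ).
kp/r³ = (8.99×10⁹)(1.38×10⁻⁹) / (0.883)³ = 18.02 N/C.
√(1 + 3cos²22°) = √(1 + 3·0.8597) = √3.5790 ≈ 1.8918.
E ≈ 18.02 × 1.892 = 34.09 N/C.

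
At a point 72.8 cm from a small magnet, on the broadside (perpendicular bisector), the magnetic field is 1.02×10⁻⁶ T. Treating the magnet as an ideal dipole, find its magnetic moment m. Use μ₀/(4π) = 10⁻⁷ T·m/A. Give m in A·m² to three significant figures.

In the equatorial plane B = (μ₀/4π)·m/r³, so m = Br³·4π/(μ₀).
m = (1.02×10⁻⁶)·(0.728)³ / (10⁻⁷) = 3.935 A·m².

m ≈ 3.94 A·m²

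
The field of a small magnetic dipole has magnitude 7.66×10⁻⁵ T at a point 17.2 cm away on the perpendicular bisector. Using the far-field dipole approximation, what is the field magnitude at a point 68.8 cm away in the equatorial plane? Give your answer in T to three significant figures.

B ≈ 1.20×10⁻⁶ T

Dipole fields scale as 1/r³ in the far field; the geometry is the same at both points.
B₂ = B₁ · (r₁/r₂)³ = 7.66×10⁻⁵ · (17.2/68.8)³.
(r₁/r₂)³ = (0.25)³ = 0.01562.
B₂ ≈ 1.197×10⁻⁶ T.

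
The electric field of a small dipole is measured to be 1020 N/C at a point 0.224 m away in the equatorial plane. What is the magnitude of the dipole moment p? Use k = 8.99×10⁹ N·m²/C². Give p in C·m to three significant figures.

In the equatorial plane E = kp/r³, so p = Er³/(k).
p = (1020)·(0.224)³ / (8.99×10⁹) = 1.275×10⁻⁹ C·m.

p ≈ 1.28×10⁻⁹ C·m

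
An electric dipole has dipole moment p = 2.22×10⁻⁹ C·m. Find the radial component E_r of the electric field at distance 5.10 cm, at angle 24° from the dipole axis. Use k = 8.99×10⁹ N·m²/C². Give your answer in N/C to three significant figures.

For a dipole, E_r = (2kp cosθ)/r³.
kp/r³ = (8.99×10⁹)(2.22×10⁻⁹)/(0.0510)³ = 1.505×10⁵ N/C.
E_r = 2·1.505×10⁵·cos24° = 2.749×10⁵ N/C.

E_r ≈ 2.75×10⁵ N/C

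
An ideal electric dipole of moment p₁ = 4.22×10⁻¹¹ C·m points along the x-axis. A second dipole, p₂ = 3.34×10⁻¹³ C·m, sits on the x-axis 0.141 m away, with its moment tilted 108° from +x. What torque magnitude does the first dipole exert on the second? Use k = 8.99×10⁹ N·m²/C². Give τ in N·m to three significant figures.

τ ≈ 8.60×10⁻¹¹ N·m

The second dipole sits on the axis of the first, so the field there is axial: E₁ = 2kp₁/r³ along +x.
E₁ = 2(8.99×10⁹)(4.22×10⁻¹¹)/(0.141)³ = 270.7 N/C.
Torque on the second dipole: τ = p₂ E₁ sinθ.
τ = (3.34×10⁻¹³)(270.7)·sin108° = 8.598×10⁻¹¹ N·m.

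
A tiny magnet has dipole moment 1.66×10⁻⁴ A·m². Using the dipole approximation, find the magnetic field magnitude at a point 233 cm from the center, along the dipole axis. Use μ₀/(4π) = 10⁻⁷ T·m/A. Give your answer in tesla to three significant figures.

B ≈ 2.62×10⁻¹² T

On axis B = (μ₀/4π)·2m/r³.
B = 2·(10⁻⁷)·(1.66×10⁻⁴) / (2.33)³ = 2.625×10⁻¹² T.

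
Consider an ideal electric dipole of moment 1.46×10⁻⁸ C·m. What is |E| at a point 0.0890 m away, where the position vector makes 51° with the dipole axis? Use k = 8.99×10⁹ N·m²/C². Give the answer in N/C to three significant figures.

At angle θ the dipole field magnitude is E = (kp/r³)·√(1 + 3cos²θ).
kp/r³ = (8.99×10⁹)(1.46×10⁻⁸) / (0.0890)³ = 1.862×10⁵ N/C.
√(1 + 3cos²51°) = √(1 + 3·0.3960) = √2.1881 ≈ 1.4792.
E ≈ 1.862×10⁵ × 1.479 = 2.754×10⁵ N/C.

E ≈ 2.75×10⁵ N/C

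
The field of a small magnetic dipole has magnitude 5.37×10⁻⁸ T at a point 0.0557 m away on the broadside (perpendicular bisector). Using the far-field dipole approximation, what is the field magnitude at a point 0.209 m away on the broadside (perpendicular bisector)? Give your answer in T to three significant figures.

Dipole fields scale as 1/r³ in the far field; the geometry is the same at both points.
B₂ = B₁ · (r₁/r₂)³ = 5.37×10⁻⁸ · (0.0557/0.209)³.
(r₁/r₂)³ = (0.2665)³ = 0.01893.
B₂ ≈ 1.016×10⁻⁹ T.

B ≈ 1.02×10⁻⁹ T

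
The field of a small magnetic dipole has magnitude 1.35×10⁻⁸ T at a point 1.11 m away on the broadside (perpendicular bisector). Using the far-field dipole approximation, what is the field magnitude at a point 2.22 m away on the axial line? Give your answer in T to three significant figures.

Dipole fields scale as 1/r³ in the far field.
The axial field is twice the equatorial field at the same r, so the geometry factor is 2/1.
B₂ = B₁ · (2/1) · (r₁/r₂)³ = 1.35×10⁻⁸ · 2 · (1.11/2.22)³.
(r₁/r₂)³ = (0.5)³ = 0.125.
B₂ ≈ 3.375×10⁻⁹ T.

B ≈ 3.38×10⁻⁹ T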